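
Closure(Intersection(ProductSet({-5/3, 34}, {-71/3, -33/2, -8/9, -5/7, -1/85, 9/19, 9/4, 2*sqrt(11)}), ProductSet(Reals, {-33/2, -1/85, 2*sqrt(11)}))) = ProductSet({-5/3, 34}, {-33/2, -1/85, 2*sqrt(11)})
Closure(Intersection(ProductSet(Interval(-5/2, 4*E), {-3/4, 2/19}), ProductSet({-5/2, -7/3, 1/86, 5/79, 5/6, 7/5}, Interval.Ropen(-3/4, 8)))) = ProductSet({-5/2, -7/3, 1/86, 5/79, 5/6, 7/5}, {-3/4, 2/19})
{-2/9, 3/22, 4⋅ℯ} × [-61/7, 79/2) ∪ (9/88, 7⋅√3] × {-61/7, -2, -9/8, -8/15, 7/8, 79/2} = ({-2/9, 3/22, 4⋅ℯ} × [-61/7, 79/2)) ∪ ((9/88, 7⋅√3] × {-61/7, -2, -9/8, -8/15, 7/8, 79/2})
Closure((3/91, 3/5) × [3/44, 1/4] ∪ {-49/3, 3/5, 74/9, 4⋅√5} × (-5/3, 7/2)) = ([3/91, 3/5] × [3/44, 1/4]) ∪ ({-49/3, 3/5, 74/9, 4⋅√5} × [-5/3, 7/2])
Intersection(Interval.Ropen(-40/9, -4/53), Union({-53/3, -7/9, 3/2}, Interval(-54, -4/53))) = Interval.Ropen(-40/9, -4/53)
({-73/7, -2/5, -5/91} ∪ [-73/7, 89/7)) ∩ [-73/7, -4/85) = [-73/7, -4/85)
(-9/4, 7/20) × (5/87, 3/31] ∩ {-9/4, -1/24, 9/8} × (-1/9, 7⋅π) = {-1/24} × (5/87, 3/31]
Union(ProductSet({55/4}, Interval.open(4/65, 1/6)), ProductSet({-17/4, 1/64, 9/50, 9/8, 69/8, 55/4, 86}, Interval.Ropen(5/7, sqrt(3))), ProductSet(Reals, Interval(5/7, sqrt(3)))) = Union(ProductSet({55/4}, Interval.open(4/65, 1/6)), ProductSet(Reals, Interval(5/7, sqrt(3))))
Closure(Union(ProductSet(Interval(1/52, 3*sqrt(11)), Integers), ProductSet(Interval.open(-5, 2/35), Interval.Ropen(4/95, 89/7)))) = Union(ProductSet({-5, 2/35}, Interval(4/95, 89/7)), ProductSet(Interval(-5, 2/35), {4/95, 89/7}), ProductSet(Interval.open(-5, 2/35), Interval.Ropen(4/95, 89/7)), ProductSet(Interval(1/52, 3*sqrt(11)), Integers))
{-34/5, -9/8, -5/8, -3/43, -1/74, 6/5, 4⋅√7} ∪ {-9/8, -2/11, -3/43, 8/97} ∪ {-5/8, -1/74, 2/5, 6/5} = {-34/5, -9/8, -5/8, -2/11, -3/43, -1/74, 8/97, 2/5, 6/5, 4⋅√7}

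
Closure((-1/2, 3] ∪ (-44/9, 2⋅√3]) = [-44/9, 2⋅√3]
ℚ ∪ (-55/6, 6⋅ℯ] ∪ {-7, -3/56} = ℚ ∪ [-55/6, 6⋅ℯ]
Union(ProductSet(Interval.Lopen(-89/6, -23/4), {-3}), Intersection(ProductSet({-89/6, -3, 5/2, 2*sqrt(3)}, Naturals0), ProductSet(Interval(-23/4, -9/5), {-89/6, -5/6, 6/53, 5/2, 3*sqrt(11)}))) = ProductSet(Interval.Lopen(-89/6, -23/4), {-3})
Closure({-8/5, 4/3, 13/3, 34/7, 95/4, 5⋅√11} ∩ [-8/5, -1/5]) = {-8/5}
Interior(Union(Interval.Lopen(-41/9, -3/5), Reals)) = Interval(-oo, oo)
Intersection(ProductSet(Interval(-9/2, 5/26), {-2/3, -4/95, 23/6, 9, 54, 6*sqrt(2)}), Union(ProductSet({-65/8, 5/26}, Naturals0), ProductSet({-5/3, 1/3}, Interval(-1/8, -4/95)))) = Union(ProductSet({-5/3}, {-4/95}), ProductSet({5/26}, {9, 54}))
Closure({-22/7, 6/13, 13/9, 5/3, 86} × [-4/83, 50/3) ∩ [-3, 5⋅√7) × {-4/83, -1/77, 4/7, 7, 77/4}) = {6/13, 13/9, 5/3} × {-4/83, -1/77, 4/7, 7}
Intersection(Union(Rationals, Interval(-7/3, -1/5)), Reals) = Union(Interval(-7/3, -1/5), Rationals)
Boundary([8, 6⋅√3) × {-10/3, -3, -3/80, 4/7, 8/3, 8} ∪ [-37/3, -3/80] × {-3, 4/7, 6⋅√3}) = ([-37/3, -3/80] × {-3, 4/7, 6⋅√3}) ∪ ([8, 6⋅√3] × {-10/3, -3, -3/80, 4/7, 8/3, 8})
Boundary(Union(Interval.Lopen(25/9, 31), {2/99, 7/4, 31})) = {2/99, 7/4, 25/9, 31}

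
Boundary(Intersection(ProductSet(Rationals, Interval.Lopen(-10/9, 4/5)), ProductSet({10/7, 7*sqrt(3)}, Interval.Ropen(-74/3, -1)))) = ProductSet({10/7}, Interval(-10/9, -1))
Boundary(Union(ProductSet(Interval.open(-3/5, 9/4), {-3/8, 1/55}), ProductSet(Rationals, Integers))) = Union(ProductSet(Interval(-3/5, 9/4), {-3/8, 1/55}), ProductSet(Reals, Integers))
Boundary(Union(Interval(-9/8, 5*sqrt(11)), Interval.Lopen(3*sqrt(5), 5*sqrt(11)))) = {-9/8, 5*sqrt(11)}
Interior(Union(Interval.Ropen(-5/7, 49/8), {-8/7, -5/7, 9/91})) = Interval.open(-5/7, 49/8)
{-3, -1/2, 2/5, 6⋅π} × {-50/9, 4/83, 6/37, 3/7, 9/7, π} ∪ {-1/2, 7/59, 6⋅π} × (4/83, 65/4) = ({-1/2, 7/59, 6⋅π} × (4/83, 65/4)) ∪ ({-3, -1/2, 2/5, 6⋅π} × {-50/9, 4/83, 6/37, 3/7, 9/7, π})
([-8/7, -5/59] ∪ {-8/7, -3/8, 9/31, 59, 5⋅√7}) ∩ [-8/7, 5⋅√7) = [-8/7, -5/59] ∪ {9/31}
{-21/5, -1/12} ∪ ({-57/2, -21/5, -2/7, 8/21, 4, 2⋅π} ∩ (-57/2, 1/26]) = {-21/5, -2/7, -1/12}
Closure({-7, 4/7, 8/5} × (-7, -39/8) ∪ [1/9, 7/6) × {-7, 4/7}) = ([1/9, 7/6] × {-7, 4/7}) ∪ ({-7, 4/7, 8/5} × [-7, -39/8])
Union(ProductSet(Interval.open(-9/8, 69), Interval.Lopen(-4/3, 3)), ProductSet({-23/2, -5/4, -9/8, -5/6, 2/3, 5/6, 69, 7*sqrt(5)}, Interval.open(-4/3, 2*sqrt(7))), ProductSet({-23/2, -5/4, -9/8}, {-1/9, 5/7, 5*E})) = Union(ProductSet({-23/2, -5/4, -9/8}, {-1/9, 5/7, 5*E}), ProductSet({-23/2, -5/4, -9/8, -5/6, 2/3, 5/6, 69, 7*sqrt(5)}, Interval.open(-4/3, 2*sqrt(7))), ProductSet(Interval.open(-9/8, 69), Interval.Lopen(-4/3, 3)))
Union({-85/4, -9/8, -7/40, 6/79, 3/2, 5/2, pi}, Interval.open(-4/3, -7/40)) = Union({-85/4, 6/79, 3/2, 5/2, pi}, Interval.Lopen(-4/3, -7/40))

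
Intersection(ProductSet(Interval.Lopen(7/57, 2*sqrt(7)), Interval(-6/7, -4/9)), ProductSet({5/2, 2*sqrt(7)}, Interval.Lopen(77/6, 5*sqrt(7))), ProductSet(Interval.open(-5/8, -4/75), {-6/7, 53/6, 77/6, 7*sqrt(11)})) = EmptySet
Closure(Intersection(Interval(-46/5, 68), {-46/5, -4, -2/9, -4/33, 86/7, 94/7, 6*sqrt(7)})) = {-46/5, -4, -2/9, -4/33, 86/7, 94/7, 6*sqrt(7)}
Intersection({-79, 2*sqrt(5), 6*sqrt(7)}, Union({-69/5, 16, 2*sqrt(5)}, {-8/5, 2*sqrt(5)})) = {2*sqrt(5)}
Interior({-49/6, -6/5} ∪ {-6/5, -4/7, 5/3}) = ∅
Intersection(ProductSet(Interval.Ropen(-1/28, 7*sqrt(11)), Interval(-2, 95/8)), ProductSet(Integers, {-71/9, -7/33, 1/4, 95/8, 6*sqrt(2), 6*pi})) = ProductSet(Range(0, 24, 1), {-7/33, 1/4, 95/8, 6*sqrt(2)})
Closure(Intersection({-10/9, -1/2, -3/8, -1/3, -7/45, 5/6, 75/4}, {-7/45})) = {-7/45}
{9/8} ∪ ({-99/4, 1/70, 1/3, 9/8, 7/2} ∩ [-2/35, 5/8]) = {1/70, 1/3, 9/8}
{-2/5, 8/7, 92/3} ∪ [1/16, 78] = {-2/5} ∪ [1/16, 78]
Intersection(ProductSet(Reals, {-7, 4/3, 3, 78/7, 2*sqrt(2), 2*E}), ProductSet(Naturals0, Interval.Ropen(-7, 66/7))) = ProductSet(Naturals0, {-7, 4/3, 3, 2*sqrt(2), 2*E})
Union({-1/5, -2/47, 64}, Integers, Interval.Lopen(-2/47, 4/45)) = Union({-1/5}, Integers, Interval(-2/47, 4/45))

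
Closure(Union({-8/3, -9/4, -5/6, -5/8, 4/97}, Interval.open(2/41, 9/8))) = Union({-8/3, -9/4, -5/6, -5/8, 4/97}, Interval(2/41, 9/8))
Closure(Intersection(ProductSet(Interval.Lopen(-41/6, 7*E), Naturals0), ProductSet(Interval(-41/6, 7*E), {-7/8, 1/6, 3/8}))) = EmptySet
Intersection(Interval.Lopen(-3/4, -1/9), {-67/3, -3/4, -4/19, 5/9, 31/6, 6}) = {-4/19}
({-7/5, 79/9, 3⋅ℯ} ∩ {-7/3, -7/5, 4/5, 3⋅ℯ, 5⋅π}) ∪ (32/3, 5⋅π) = {-7/5, 3⋅ℯ} ∪ (32/3, 5⋅π)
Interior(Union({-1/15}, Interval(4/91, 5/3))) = Interval.open(4/91, 5/3)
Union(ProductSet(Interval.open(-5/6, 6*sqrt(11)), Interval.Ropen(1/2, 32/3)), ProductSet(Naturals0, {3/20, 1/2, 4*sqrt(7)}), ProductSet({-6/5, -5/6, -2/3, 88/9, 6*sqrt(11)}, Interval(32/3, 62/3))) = Union(ProductSet({-6/5, -5/6, -2/3, 88/9, 6*sqrt(11)}, Interval(32/3, 62/3)), ProductSet(Interval.open(-5/6, 6*sqrt(11)), Interval.Ropen(1/2, 32/3)), ProductSet(Naturals0, {3/20, 1/2, 4*sqrt(7)}))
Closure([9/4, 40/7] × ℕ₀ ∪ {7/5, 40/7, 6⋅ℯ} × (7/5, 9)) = ([9/4, 40/7] × ℕ₀) ∪ ({7/5, 40/7, 6⋅ℯ} × [7/5, 9])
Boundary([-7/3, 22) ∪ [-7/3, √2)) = {-7/3, 22}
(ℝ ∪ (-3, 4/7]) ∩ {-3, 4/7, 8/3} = {-3, 4/7, 8/3}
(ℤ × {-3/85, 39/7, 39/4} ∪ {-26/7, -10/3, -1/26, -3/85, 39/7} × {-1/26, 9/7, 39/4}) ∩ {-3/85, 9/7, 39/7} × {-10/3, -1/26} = {-3/85, 39/7} × {-1/26}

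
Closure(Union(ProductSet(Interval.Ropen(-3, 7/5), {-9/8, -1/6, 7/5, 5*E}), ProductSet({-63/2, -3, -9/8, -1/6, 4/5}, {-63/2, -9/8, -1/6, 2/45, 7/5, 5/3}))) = Union(ProductSet({-63/2, -3, -9/8, -1/6, 4/5}, {-63/2, -9/8, -1/6, 2/45, 7/5, 5/3}), ProductSet(Interval(-3, 7/5), {-9/8, -1/6, 7/5, 5*E}))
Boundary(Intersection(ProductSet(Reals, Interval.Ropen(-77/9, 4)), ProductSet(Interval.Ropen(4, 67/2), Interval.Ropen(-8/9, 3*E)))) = Union(ProductSet({4, 67/2}, Interval(-8/9, 4)), ProductSet(Interval(4, 67/2), {-8/9, 4}))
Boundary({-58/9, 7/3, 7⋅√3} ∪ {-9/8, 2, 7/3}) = {-58/9, -9/8, 2, 7/3, 7⋅√3}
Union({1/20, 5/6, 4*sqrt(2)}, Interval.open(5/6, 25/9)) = Union({1/20, 4*sqrt(2)}, Interval.Ropen(5/6, 25/9))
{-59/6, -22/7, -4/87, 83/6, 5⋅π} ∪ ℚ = ℚ ∪ {5⋅π}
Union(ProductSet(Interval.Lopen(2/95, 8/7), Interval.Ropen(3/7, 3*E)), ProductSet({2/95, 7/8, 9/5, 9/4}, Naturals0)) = Union(ProductSet({2/95, 7/8, 9/5, 9/4}, Naturals0), ProductSet(Interval.Lopen(2/95, 8/7), Interval.Ropen(3/7, 3*E)))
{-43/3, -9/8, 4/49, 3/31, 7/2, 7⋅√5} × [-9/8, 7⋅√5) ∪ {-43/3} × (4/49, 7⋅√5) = {-43/3, -9/8, 4/49, 3/31, 7/2, 7⋅√5} × [-9/8, 7⋅√5)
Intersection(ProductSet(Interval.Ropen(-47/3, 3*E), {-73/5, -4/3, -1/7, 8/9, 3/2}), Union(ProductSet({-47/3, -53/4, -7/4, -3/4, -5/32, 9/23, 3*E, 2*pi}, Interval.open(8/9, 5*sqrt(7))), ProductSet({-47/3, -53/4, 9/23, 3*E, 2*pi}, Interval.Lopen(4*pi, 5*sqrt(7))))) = ProductSet({-47/3, -53/4, -7/4, -3/4, -5/32, 9/23, 2*pi}, {3/2})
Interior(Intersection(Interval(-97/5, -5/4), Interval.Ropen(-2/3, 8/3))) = EmptySet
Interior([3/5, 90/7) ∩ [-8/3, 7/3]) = (3/5, 7/3)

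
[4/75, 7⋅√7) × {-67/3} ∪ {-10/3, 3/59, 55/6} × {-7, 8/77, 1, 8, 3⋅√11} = ([4/75, 7⋅√7) × {-67/3}) ∪ ({-10/3, 3/59, 55/6} × {-7, 8/77, 1, 8, 3⋅√11})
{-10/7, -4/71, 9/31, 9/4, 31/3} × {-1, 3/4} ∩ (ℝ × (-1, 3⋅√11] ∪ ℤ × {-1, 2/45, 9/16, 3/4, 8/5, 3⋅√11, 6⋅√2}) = {-10/7, -4/71, 9/31, 9/4, 31/3} × {3/4}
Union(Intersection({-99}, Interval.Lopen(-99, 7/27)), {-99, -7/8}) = {-99, -7/8}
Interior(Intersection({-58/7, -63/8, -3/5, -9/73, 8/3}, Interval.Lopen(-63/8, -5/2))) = EmptySet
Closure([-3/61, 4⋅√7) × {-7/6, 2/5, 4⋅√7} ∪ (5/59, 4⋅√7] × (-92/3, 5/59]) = ({5/59, 4⋅√7} × [-92/3, 5/59]) ∪ ([5/59, 4⋅√7] × {-92/3, 5/59}) ∪ ((5/59, 4⋅√7] × (-92/3, 5/59]) ∪ ([-3/61, 4⋅√7] × {-7/6, 2/5, 4⋅√7})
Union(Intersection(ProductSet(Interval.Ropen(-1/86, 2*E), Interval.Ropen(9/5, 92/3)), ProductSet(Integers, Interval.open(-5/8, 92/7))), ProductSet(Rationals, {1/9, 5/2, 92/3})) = Union(ProductSet(Range(0, 6, 1), Interval.Ropen(9/5, 92/7)), ProductSet(Rationals, {1/9, 5/2, 92/3}))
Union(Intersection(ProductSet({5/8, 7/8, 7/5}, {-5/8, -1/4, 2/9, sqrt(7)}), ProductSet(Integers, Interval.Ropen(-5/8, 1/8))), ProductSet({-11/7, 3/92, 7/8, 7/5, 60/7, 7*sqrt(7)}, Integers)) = ProductSet({-11/7, 3/92, 7/8, 7/5, 60/7, 7*sqrt(7)}, Integers)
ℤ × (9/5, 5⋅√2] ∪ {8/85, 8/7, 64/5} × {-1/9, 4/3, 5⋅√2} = (ℤ × (9/5, 5⋅√2]) ∪ ({8/85, 8/7, 64/5} × {-1/9, 4/3, 5⋅√2})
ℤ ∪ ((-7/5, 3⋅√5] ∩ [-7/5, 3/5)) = ℤ ∪ (-7/5, 3/5)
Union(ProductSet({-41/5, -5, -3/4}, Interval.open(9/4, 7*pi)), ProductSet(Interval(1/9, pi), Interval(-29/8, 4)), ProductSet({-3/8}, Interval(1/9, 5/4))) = Union(ProductSet({-3/8}, Interval(1/9, 5/4)), ProductSet({-41/5, -5, -3/4}, Interval.open(9/4, 7*pi)), ProductSet(Interval(1/9, pi), Interval(-29/8, 4)))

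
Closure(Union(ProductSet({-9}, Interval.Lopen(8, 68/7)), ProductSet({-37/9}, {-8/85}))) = Union(ProductSet({-9}, Interval(8, 68/7)), ProductSet({-37/9}, {-8/85}))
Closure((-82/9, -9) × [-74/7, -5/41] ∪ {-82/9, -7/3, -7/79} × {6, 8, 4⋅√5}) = ([-82/9, -9] × [-74/7, -5/41]) ∪ ({-82/9, -7/3, -7/79} × {6, 8, 4⋅√5})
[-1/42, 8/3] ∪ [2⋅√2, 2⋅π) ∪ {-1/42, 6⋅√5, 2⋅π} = [-1/42, 8/3] ∪ [2⋅√2, 2⋅π] ∪ {6⋅√5}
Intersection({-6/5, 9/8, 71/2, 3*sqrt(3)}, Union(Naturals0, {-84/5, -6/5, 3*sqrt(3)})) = {-6/5, 3*sqrt(3)}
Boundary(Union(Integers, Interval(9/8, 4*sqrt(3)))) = Union(Complement(Integers, Interval.open(9/8, 4*sqrt(3))), {9/8, 4*sqrt(3)})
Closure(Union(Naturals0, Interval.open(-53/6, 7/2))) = Union(Complement(Naturals0, Interval.open(-53/6, 7/2)), Interval(-53/6, 7/2), Naturals0)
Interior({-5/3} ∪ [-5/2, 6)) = (-5/2, 6)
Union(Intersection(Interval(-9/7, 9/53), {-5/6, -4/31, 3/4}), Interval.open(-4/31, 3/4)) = Union({-5/6}, Interval.Ropen(-4/31, 3/4))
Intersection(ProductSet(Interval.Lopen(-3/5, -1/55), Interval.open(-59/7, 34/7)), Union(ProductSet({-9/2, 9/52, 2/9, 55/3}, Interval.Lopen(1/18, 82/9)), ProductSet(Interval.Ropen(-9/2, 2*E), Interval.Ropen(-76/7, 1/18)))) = ProductSet(Interval.Lopen(-3/5, -1/55), Interval.open(-59/7, 1/18))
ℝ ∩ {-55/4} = {-55/4}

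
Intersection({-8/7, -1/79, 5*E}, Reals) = {-8/7, -1/79, 5*E}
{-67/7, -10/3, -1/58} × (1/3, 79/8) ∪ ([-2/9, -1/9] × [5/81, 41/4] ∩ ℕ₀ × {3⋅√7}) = {-67/7, -10/3, -1/58} × (1/3, 79/8)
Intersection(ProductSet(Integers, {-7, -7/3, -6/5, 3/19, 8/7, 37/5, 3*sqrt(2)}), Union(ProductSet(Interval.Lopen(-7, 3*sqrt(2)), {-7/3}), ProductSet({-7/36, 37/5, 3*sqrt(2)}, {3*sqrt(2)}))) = ProductSet(Range(-6, 5, 1), {-7/3})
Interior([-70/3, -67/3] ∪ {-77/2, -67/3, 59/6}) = (-70/3, -67/3)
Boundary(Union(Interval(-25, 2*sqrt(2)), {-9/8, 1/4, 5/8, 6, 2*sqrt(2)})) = {-25, 6, 2*sqrt(2)}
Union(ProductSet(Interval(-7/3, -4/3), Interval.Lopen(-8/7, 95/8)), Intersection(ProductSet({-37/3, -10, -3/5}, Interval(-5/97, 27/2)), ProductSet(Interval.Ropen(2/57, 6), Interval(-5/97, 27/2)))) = ProductSet(Interval(-7/3, -4/3), Interval.Lopen(-8/7, 95/8))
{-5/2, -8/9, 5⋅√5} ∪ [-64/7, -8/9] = [-64/7, -8/9] ∪ {5⋅√5}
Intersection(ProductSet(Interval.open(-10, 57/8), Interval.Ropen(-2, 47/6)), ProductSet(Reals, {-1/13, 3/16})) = ProductSet(Interval.open(-10, 57/8), {-1/13, 3/16})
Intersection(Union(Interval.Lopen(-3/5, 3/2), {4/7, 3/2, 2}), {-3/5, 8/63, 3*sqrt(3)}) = {8/63}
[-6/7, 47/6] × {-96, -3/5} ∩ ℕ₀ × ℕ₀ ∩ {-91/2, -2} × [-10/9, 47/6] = ∅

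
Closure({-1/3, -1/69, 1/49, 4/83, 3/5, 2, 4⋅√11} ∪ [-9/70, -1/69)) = {-1/3, 1/49, 4/83, 3/5, 2, 4⋅√11} ∪ [-9/70, -1/69]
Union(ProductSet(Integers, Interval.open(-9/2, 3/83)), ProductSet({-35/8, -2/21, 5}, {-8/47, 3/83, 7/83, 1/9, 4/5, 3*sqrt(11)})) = Union(ProductSet({-35/8, -2/21, 5}, {-8/47, 3/83, 7/83, 1/9, 4/5, 3*sqrt(11)}), ProductSet(Integers, Interval.open(-9/2, 3/83)))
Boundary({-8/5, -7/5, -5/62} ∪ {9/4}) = {-8/5, -7/5, -5/62, 9/4}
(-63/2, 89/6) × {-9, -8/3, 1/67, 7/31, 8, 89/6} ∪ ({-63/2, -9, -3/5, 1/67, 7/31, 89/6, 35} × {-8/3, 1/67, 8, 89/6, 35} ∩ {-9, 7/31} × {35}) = ({-9, 7/31} × {35}) ∪ ((-63/2, 89/6) × {-9, -8/3, 1/67, 7/31, 8, 89/6})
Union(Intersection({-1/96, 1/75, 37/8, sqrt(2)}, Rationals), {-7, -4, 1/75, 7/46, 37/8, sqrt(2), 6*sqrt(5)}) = {-7, -4, -1/96, 1/75, 7/46, 37/8, sqrt(2), 6*sqrt(5)}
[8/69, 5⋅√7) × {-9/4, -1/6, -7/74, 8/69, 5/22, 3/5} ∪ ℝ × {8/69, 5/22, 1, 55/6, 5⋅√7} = (ℝ × {8/69, 5/22, 1, 55/6, 5⋅√7}) ∪ ([8/69, 5⋅√7) × {-9/4, -1/6, -7/74, 8/69, 5/22, 3/5})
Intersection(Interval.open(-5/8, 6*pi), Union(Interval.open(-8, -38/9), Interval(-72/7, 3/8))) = Interval.Lopen(-5/8, 3/8)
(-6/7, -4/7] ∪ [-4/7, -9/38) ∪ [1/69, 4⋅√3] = (-6/7, -9/38) ∪ [1/69, 4⋅√3]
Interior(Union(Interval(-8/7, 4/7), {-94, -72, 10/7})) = Interval.open(-8/7, 4/7)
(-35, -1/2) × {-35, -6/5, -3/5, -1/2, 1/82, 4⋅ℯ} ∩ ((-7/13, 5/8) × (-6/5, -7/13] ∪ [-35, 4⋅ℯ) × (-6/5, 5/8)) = (-35, -1/2) × {-3/5, -1/2, 1/82}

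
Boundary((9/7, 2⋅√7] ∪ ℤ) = {9/7, 2⋅√7} ∪ (ℤ \ (9/7, 2⋅√7))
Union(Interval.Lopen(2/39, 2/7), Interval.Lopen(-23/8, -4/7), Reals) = Interval(-oo, oo)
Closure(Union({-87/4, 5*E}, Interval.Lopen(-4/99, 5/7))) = Union({-87/4, 5*E}, Interval(-4/99, 5/7))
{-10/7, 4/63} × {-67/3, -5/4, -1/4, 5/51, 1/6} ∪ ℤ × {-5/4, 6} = (ℤ × {-5/4, 6}) ∪ ({-10/7, 4/63} × {-67/3, -5/4, -1/4, 5/51, 1/6})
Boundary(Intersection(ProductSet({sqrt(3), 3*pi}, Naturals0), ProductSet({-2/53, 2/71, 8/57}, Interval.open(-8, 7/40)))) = EmptySet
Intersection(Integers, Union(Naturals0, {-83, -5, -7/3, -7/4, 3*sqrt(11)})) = Union({-83, -5}, Naturals0)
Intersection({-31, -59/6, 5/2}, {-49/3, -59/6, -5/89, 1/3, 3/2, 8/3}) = {-59/6}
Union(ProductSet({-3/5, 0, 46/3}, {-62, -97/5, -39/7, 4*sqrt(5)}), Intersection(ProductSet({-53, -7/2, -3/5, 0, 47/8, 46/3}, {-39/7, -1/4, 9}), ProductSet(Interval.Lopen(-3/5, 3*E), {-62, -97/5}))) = ProductSet({-3/5, 0, 46/3}, {-62, -97/5, -39/7, 4*sqrt(5)})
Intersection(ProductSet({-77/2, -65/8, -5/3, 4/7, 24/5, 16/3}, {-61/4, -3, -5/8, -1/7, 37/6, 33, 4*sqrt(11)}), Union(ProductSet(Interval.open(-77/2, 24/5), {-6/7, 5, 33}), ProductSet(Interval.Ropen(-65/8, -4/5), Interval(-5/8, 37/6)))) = Union(ProductSet({-65/8, -5/3}, {-5/8, -1/7, 37/6}), ProductSet({-65/8, -5/3, 4/7}, {33}))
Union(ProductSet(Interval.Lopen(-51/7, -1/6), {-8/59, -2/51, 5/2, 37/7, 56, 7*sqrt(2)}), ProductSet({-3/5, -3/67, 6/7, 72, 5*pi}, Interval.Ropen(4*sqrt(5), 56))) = Union(ProductSet({-3/5, -3/67, 6/7, 72, 5*pi}, Interval.Ropen(4*sqrt(5), 56)), ProductSet(Interval.Lopen(-51/7, -1/6), {-8/59, -2/51, 5/2, 37/7, 56, 7*sqrt(2)}))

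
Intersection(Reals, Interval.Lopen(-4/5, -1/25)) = Interval.Lopen(-4/5, -1/25)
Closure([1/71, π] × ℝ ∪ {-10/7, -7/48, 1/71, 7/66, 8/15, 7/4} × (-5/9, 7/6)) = ([1/71, π] × ℝ) ∪ ({-10/7, -7/48, 1/71} × [-5/9, 7/6]) ∪ ({-10/7, -7/48, 1/71, 7/66, 8/15, 7/4} × (-5/9, 7/6))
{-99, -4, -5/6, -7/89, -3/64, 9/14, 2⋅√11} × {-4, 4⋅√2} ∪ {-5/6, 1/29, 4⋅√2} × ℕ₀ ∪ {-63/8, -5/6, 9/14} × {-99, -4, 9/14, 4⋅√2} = ({-5/6, 1/29, 4⋅√2} × ℕ₀) ∪ ({-63/8, -5/6, 9/14} × {-99, -4, 9/14, 4⋅√2}) ∪ ({-99, -4, -5/6, -7/89, -3/64, 9/14, 2⋅√11} × {-4, 4⋅√2})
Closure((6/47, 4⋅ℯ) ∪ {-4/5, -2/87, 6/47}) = {-4/5, -2/87} ∪ [6/47, 4⋅ℯ]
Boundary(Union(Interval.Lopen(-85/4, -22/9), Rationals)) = Union(Interval(-oo, -85/4), Interval(-22/9, oo))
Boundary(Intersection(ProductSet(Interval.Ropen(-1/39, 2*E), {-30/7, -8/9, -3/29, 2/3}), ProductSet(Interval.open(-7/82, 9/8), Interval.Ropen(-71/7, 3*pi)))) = ProductSet(Interval(-1/39, 9/8), {-30/7, -8/9, -3/29, 2/3})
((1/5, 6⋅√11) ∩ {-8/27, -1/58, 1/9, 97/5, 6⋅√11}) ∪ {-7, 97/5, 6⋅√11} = {-7, 97/5, 6⋅√11}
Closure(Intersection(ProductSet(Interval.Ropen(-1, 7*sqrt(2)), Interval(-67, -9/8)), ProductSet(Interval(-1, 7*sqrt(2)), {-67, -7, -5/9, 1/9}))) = ProductSet(Interval(-1, 7*sqrt(2)), {-67, -7})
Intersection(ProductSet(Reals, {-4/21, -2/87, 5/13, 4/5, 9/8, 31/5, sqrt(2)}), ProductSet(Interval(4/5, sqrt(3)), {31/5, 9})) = ProductSet(Interval(4/5, sqrt(3)), {31/5})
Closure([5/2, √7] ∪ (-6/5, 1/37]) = [-6/5, 1/37] ∪ [5/2, √7]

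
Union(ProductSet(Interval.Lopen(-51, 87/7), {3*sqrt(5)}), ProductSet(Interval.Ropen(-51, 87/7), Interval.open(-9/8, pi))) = Union(ProductSet(Interval.Ropen(-51, 87/7), Interval.open(-9/8, pi)), ProductSet(Interval.Lopen(-51, 87/7), {3*sqrt(5)}))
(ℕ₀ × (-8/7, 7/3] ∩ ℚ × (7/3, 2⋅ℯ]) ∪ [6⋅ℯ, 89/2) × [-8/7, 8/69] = [6⋅ℯ, 89/2) × [-8/7, 8/69]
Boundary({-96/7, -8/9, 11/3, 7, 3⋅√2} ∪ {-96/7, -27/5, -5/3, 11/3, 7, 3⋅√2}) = {-96/7, -27/5, -5/3, -8/9, 11/3, 7, 3⋅√2}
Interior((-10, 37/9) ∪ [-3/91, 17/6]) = (-10, 37/9)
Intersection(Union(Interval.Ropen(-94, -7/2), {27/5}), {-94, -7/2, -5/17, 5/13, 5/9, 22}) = {-94}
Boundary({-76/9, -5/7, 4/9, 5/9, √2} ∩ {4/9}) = {4/9}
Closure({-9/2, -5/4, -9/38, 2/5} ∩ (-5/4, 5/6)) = {-9/38, 2/5}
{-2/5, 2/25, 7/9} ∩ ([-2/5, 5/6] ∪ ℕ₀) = {-2/5, 2/25, 7/9}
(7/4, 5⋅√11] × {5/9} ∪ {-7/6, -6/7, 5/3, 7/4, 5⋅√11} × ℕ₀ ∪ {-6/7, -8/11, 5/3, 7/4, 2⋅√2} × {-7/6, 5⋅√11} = ({-7/6, -6/7, 5/3, 7/4, 5⋅√11} × ℕ₀) ∪ ((7/4, 5⋅√11] × {5/9}) ∪ ({-6/7, -8/11, 5/3, 7/4, 2⋅√2} × {-7/6, 5⋅√11})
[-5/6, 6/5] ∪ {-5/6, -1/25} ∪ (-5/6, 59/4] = [-5/6, 59/4]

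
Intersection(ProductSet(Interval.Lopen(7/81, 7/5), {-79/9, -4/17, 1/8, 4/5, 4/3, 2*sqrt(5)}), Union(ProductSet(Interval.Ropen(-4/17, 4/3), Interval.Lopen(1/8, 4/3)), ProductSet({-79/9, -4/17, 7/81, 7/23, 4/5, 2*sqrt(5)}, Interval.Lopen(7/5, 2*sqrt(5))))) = Union(ProductSet({7/23, 4/5}, {2*sqrt(5)}), ProductSet(Interval.open(7/81, 4/3), {4/5, 4/3}))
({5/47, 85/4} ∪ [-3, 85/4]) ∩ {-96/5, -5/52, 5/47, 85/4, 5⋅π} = {-5/52, 5/47, 85/4, 5⋅π}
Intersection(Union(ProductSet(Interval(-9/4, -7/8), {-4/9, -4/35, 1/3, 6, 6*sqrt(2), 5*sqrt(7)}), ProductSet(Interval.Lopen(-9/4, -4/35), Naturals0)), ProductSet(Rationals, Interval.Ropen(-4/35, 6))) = Union(ProductSet(Intersection(Interval(-9/4, -7/8), Rationals), {-4/35, 1/3}), ProductSet(Intersection(Interval.Lopen(-9/4, -4/35), Rationals), Range(0, 6, 1)))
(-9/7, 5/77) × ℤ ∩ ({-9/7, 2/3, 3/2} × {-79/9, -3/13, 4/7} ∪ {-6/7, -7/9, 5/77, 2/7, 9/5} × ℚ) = {-6/7, -7/9} × ℤ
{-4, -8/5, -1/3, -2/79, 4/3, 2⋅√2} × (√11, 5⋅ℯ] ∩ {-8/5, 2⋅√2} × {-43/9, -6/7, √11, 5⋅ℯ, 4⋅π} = {-8/5, 2⋅√2} × {5⋅ℯ, 4⋅π}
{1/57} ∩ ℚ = {1/57}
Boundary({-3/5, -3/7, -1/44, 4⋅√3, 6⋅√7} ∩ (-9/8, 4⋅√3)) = {-3/5, -3/7, -1/44}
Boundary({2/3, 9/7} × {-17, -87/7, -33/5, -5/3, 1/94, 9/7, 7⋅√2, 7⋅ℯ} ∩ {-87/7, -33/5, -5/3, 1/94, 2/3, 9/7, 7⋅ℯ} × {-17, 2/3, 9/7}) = {2/3, 9/7} × {-17, 9/7}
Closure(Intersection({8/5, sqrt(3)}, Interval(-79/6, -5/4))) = EmptySet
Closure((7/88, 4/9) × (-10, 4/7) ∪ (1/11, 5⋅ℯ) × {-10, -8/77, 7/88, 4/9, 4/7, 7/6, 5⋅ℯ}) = ({7/88, 4/9} × [-10, 4/7]) ∪ ([7/88, 4/9] × {-10, 4/7}) ∪ ((7/88, 4/9) × (-10, 4/7)) ∪ ([1/11, 5⋅ℯ] × {-10, 4/7, 7/6, 5⋅ℯ}) ∪ ((1/11, 5⋅ℯ] × {-10, -8/77, 7/88, 4/9, 4/7, 7/6, 5⋅ℯ})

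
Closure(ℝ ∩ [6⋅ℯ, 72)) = [6⋅ℯ, 72]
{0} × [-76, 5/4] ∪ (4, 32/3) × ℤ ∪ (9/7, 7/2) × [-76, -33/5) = ((4, 32/3) × ℤ) ∪ ({0} × [-76, 5/4]) ∪ ((9/7, 7/2) × [-76, -33/5))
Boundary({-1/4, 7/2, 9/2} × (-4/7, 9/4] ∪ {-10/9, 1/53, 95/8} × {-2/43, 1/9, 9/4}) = ({-10/9, 1/53, 95/8} × {-2/43, 1/9, 9/4}) ∪ ({-1/4, 7/2, 9/2} × [-4/7, 9/4])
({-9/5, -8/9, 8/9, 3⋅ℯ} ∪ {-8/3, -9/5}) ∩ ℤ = ∅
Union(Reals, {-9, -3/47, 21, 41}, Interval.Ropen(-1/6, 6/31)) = Interval(-oo, oo)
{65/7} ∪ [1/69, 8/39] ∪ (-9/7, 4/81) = (-9/7, 8/39] ∪ {65/7}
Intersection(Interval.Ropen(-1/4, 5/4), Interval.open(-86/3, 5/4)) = Interval.Ropen(-1/4, 5/4)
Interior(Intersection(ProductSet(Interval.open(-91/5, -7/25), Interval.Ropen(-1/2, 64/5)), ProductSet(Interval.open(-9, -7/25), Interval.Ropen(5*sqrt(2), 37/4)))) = ProductSet(Interval.open(-9, -7/25), Interval.open(5*sqrt(2), 37/4))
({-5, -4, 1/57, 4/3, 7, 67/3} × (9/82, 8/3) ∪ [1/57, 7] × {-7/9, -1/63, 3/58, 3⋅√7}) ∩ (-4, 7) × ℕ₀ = {1/57, 4/3} × {1, 2}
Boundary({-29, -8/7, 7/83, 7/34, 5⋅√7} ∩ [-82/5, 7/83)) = {-8/7}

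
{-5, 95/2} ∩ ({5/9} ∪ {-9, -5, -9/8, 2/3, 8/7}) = {-5}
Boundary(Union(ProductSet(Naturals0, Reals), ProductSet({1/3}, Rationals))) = ProductSet(Union({1/3}, Naturals0), Reals)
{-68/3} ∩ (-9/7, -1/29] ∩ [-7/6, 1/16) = ∅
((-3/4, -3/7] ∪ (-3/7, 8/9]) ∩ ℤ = {0}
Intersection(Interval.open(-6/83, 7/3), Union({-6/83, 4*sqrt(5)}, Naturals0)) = Range(0, 3, 1)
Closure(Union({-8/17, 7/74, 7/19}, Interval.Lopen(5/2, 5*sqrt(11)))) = Union({-8/17, 7/74, 7/19}, Interval(5/2, 5*sqrt(11)))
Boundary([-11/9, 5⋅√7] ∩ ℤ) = {-1, 0, …, 13}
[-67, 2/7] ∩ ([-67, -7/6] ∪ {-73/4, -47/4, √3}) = [-67, -7/6]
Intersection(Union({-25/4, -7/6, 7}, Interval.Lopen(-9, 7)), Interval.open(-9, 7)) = Interval.open(-9, 7)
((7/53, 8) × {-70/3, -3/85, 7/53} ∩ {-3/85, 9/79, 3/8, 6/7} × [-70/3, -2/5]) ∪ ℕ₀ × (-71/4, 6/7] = ({3/8, 6/7} × {-70/3}) ∪ (ℕ₀ × (-71/4, 6/7])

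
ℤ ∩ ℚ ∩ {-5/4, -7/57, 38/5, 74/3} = ∅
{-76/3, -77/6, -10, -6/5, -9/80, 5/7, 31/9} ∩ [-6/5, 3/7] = {-6/5, -9/80}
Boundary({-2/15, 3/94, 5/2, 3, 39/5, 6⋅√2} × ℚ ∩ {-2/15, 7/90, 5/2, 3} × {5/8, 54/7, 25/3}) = {-2/15, 5/2, 3} × {5/8, 54/7, 25/3}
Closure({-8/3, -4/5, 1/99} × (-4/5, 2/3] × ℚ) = {-8/3, -4/5, 1/99} × [-4/5, 2/3] × ℝ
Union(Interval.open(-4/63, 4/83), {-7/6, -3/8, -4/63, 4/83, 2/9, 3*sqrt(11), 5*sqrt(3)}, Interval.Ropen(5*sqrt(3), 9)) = Union({-7/6, -3/8, 2/9, 3*sqrt(11)}, Interval(-4/63, 4/83), Interval.Ropen(5*sqrt(3), 9))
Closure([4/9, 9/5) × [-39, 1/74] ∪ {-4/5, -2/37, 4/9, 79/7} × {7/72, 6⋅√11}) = ([4/9, 9/5] × [-39, 1/74]) ∪ ({-4/5, -2/37, 4/9, 79/7} × {7/72, 6⋅√11})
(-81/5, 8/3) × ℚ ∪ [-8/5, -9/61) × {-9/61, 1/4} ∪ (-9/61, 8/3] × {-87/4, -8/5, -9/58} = ((-81/5, 8/3) × ℚ) ∪ ((-9/61, 8/3] × {-87/4, -8/5, -9/58})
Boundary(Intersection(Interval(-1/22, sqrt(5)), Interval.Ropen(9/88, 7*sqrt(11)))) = {9/88, sqrt(5)}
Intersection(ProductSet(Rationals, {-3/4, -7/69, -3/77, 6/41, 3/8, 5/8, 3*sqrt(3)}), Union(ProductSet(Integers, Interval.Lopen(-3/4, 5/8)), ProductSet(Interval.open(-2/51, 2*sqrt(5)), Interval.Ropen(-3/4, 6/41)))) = Union(ProductSet(Integers, {-7/69, -3/77, 6/41, 3/8, 5/8}), ProductSet(Intersection(Interval.open(-2/51, 2*sqrt(5)), Rationals), {-3/4, -7/69, -3/77}))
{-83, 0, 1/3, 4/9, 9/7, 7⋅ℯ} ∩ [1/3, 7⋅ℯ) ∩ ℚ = {1/3, 4/9, 9/7}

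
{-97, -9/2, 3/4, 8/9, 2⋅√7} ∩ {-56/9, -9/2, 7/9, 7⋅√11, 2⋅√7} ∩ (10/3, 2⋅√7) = ∅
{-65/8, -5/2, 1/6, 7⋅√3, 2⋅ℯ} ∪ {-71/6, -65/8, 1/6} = {-71/6, -65/8, -5/2, 1/6, 7⋅√3, 2⋅ℯ}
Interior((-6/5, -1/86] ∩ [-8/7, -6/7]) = (-8/7, -6/7)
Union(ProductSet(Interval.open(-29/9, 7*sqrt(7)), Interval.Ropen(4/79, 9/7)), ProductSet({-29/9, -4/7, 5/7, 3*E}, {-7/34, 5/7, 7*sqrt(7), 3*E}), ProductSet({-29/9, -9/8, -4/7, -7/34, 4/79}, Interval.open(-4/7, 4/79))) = Union(ProductSet({-29/9, -4/7, 5/7, 3*E}, {-7/34, 5/7, 7*sqrt(7), 3*E}), ProductSet({-29/9, -9/8, -4/7, -7/34, 4/79}, Interval.open(-4/7, 4/79)), ProductSet(Interval.open(-29/9, 7*sqrt(7)), Interval.Ropen(4/79, 9/7)))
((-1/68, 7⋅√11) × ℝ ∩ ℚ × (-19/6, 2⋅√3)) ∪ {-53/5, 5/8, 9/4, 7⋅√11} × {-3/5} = ({-53/5, 5/8, 9/4, 7⋅√11} × {-3/5}) ∪ ((ℚ ∩ (-1/68, 7⋅√11)) × (-19/6, 2⋅√3))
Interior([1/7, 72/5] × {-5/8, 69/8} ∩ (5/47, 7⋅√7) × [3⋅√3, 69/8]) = ∅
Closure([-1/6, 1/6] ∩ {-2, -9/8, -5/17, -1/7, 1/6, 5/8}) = {-1/7, 1/6}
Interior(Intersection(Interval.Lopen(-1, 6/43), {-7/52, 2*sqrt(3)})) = EmptySet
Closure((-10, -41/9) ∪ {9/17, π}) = [-10, -41/9] ∪ {9/17, π}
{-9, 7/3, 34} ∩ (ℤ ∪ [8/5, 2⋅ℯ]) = {-9, 7/3, 34}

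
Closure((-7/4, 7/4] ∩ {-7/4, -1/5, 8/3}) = {-1/5}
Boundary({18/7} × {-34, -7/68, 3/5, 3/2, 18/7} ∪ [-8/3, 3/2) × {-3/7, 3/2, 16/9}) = ({18/7} × {-34, -7/68, 3/5, 3/2, 18/7}) ∪ ([-8/3, 3/2] × {-3/7, 3/2, 16/9})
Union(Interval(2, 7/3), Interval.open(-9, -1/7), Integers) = Union(Integers, Interval.Ropen(-9, -1/7), Interval(2, 7/3))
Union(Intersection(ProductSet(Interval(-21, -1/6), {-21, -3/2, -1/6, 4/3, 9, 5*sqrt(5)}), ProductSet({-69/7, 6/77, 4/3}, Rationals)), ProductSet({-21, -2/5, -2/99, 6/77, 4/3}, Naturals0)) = Union(ProductSet({-69/7}, {-21, -3/2, -1/6, 4/3, 9}), ProductSet({-21, -2/5, -2/99, 6/77, 4/3}, Naturals0))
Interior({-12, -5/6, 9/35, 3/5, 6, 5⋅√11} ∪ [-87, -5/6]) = (-87, -5/6)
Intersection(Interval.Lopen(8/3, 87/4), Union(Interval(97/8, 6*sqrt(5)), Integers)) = Union(Interval(97/8, 6*sqrt(5)), Range(3, 22, 1))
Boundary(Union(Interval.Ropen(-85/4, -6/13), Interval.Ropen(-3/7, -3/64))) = {-85/4, -6/13, -3/7, -3/64}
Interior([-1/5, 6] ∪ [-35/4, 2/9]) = (-35/4, 6)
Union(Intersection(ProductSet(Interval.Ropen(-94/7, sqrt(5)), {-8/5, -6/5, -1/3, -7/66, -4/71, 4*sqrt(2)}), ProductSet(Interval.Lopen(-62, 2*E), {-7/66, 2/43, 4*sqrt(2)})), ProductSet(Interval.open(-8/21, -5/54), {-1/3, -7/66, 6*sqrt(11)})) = Union(ProductSet(Interval.Ropen(-94/7, sqrt(5)), {-7/66, 4*sqrt(2)}), ProductSet(Interval.open(-8/21, -5/54), {-1/3, -7/66, 6*sqrt(11)}))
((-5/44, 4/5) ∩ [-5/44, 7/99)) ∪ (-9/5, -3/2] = (-9/5, -3/2] ∪ (-5/44, 7/99)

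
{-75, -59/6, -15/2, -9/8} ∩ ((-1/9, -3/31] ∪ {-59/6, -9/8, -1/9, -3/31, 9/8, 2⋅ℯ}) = {-59/6, -9/8}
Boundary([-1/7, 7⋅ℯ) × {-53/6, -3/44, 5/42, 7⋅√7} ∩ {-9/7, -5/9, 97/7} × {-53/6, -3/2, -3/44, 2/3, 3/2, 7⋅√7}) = {97/7} × {-53/6, -3/44, 7⋅√7}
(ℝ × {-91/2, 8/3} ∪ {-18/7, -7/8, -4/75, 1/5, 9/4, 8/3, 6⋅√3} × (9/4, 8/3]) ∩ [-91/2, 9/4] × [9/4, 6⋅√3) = ([-91/2, 9/4] × {8/3}) ∪ ({-18/7, -7/8, -4/75, 1/5, 9/4} × (9/4, 8/3])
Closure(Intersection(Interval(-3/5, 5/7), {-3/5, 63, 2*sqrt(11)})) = {-3/5}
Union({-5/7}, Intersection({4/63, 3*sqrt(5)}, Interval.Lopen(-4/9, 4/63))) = {-5/7, 4/63}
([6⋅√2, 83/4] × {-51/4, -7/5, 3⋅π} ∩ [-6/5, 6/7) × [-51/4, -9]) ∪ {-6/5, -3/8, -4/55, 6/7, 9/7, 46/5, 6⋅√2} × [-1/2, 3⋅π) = {-6/5, -3/8, -4/55, 6/7, 9/7, 46/5, 6⋅√2} × [-1/2, 3⋅π)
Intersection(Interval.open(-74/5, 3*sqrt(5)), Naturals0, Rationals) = Range(0, 7, 1)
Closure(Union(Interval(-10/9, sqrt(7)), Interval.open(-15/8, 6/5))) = Interval(-15/8, sqrt(7))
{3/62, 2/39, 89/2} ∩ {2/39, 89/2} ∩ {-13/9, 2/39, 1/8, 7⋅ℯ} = {2/39}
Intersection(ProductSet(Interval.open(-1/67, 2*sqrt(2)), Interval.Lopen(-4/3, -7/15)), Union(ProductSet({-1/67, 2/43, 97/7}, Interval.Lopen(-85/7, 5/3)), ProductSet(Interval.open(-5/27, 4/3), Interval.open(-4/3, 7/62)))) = ProductSet(Interval.open(-1/67, 4/3), Interval.Lopen(-4/3, -7/15))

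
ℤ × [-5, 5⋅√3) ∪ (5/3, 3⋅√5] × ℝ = (ℤ × [-5, 5⋅√3)) ∪ ((5/3, 3⋅√5] × ℝ)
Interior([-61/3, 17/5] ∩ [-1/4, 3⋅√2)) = (-1/4, 17/5)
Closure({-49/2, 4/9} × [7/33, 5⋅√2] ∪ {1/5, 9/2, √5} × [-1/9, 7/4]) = ({1/5, 9/2, √5} × [-1/9, 7/4]) ∪ ({-49/2, 4/9} × [7/33, 5⋅√2])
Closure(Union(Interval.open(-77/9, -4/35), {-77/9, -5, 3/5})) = Union({3/5}, Interval(-77/9, -4/35))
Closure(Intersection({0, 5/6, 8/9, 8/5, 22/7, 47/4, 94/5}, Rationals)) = {0, 5/6, 8/9, 8/5, 22/7, 47/4, 94/5}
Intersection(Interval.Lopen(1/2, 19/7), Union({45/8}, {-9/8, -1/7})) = EmptySet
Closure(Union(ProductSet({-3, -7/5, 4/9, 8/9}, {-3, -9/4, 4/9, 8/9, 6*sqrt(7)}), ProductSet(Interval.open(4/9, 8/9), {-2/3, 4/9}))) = Union(ProductSet({-3, -7/5, 4/9, 8/9}, {-3, -9/4, 4/9, 8/9, 6*sqrt(7)}), ProductSet(Interval(4/9, 8/9), {-2/3, 4/9}))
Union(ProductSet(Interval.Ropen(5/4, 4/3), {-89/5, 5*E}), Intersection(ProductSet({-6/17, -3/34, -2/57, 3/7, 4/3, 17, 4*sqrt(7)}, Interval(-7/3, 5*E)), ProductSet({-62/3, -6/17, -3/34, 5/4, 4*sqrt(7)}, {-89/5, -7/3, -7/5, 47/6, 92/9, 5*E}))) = Union(ProductSet({-6/17, -3/34, 4*sqrt(7)}, {-7/3, -7/5, 47/6, 92/9, 5*E}), ProductSet(Interval.Ropen(5/4, 4/3), {-89/5, 5*E}))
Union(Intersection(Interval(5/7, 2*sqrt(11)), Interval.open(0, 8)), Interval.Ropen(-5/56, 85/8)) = Interval.Ropen(-5/56, 85/8)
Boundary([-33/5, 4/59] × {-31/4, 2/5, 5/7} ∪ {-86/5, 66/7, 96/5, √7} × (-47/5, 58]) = ([-33/5, 4/59] × {-31/4, 2/5, 5/7}) ∪ ({-86/5, 66/7, 96/5, √7} × [-47/5, 58])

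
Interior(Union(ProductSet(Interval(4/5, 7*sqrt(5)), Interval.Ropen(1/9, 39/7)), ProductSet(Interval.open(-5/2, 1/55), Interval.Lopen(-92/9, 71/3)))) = Union(ProductSet(Interval.open(-5/2, 1/55), Interval.open(-92/9, 71/3)), ProductSet(Interval.open(4/5, 7*sqrt(5)), Interval.open(1/9, 39/7)))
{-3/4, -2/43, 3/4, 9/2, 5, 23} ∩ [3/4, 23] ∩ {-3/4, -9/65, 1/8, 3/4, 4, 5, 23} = {3/4, 5, 23}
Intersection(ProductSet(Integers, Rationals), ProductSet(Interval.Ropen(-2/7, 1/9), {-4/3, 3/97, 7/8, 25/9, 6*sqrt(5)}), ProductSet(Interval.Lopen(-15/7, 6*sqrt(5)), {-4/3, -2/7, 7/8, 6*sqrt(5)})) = ProductSet(Range(0, 1, 1), {-4/3, 7/8})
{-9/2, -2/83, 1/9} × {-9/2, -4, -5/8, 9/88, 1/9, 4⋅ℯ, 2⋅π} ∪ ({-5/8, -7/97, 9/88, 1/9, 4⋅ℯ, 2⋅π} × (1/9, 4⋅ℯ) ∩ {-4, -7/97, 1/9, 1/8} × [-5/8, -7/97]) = {-9/2, -2/83, 1/9} × {-9/2, -4, -5/8, 9/88, 1/9, 4⋅ℯ, 2⋅π}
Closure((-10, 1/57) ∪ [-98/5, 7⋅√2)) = [-98/5, 7⋅√2]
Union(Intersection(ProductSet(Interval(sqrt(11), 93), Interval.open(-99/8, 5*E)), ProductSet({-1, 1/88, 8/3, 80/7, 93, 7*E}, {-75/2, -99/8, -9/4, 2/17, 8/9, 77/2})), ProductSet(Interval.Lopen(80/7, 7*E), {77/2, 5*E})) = Union(ProductSet({80/7, 93, 7*E}, {-9/4, 2/17, 8/9}), ProductSet(Interval.Lopen(80/7, 7*E), {77/2, 5*E}))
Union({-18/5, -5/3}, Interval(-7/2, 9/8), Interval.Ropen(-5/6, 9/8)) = Union({-18/5}, Interval(-7/2, 9/8))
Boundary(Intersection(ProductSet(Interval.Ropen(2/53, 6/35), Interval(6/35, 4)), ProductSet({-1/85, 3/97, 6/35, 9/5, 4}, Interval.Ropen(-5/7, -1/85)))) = EmptySet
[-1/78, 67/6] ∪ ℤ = ℤ ∪ [-1/78, 67/6]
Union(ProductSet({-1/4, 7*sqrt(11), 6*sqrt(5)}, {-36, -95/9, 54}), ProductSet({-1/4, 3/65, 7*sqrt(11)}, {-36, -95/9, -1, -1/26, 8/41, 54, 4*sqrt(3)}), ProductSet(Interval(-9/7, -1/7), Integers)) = Union(ProductSet({-1/4, 3/65, 7*sqrt(11)}, {-36, -95/9, -1, -1/26, 8/41, 54, 4*sqrt(3)}), ProductSet({-1/4, 7*sqrt(11), 6*sqrt(5)}, {-36, -95/9, 54}), ProductSet(Interval(-9/7, -1/7), Integers))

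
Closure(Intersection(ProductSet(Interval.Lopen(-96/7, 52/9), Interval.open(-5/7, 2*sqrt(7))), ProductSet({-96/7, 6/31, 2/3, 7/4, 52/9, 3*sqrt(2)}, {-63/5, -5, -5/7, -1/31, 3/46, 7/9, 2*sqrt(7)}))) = ProductSet({6/31, 2/3, 7/4, 52/9, 3*sqrt(2)}, {-1/31, 3/46, 7/9})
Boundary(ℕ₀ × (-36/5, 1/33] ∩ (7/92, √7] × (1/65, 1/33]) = {1, 2} × [1/65, 1/33]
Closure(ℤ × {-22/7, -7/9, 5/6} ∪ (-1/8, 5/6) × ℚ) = (ℤ × {-22/7, -7/9, 5/6}) ∪ ([-1/8, 5/6] × ℝ)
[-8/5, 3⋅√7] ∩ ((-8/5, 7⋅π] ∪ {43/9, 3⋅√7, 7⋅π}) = (-8/5, 3⋅√7]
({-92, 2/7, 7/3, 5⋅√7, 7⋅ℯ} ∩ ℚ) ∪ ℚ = ℚ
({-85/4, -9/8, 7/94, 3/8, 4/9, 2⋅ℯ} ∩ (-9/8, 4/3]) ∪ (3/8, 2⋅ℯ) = {7/94} ∪ [3/8, 2⋅ℯ)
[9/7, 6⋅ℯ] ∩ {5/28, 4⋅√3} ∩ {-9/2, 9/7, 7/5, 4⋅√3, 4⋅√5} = {4⋅√3}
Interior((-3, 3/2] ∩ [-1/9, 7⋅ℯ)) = (-1/9, 3/2)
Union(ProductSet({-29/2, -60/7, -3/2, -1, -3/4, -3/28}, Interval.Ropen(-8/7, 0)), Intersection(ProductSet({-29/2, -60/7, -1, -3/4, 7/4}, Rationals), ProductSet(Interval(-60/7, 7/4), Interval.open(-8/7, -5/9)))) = Union(ProductSet({-60/7, -1, -3/4, 7/4}, Intersection(Interval.open(-8/7, -5/9), Rationals)), ProductSet({-29/2, -60/7, -3/2, -1, -3/4, -3/28}, Interval.Ropen(-8/7, 0)))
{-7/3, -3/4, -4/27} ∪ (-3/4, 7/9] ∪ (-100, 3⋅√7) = (-100, 3⋅√7)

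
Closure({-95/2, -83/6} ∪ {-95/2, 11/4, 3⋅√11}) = {-95/2, -83/6, 11/4, 3⋅√11}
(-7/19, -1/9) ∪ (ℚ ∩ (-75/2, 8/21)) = [-7/19, -1/9] ∪ (ℚ ∩ (-75/2, 8/21))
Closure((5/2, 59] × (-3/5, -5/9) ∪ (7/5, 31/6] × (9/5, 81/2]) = ({7/5, 31/6} × [9/5, 81/2]) ∪ ({5/2, 59} × [-3/5, -5/9]) ∪ ([7/5, 31/6] × {9/5, 81/2}) ∪ ([5/2, 59] × {-3/5, -5/9}) ∪ ((7/5, 31/6] × (9/5, 81/2]) ∪ ((5/2, 59] × (-3/5, -5/9))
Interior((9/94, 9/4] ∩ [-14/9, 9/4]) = (9/94, 9/4)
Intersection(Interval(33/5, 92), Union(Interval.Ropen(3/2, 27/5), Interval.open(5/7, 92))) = Interval.Ropen(33/5, 92)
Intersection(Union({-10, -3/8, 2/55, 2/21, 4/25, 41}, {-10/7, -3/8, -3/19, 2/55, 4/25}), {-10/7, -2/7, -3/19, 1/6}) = {-10/7, -3/19}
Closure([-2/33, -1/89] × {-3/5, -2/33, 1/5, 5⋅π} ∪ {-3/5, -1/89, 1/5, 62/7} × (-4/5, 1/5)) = ({-3/5, -1/89, 1/5, 62/7} × [-4/5, 1/5]) ∪ ([-2/33, -1/89] × {-3/5, -2/33, 1/5, 5⋅π})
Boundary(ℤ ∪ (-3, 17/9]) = {17/9} ∪ (ℤ \ (-3, 17/9))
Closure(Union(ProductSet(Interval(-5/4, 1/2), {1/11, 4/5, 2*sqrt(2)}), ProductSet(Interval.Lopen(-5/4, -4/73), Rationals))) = Union(ProductSet(Interval(-5/4, -4/73), Reals), ProductSet(Interval(-5/4, 1/2), {1/11, 4/5, 2*sqrt(2)}))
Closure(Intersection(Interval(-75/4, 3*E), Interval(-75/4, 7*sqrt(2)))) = Interval(-75/4, 3*E)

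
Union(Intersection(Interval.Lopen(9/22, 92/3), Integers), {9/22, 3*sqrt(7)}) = Union({9/22, 3*sqrt(7)}, Range(1, 31, 1))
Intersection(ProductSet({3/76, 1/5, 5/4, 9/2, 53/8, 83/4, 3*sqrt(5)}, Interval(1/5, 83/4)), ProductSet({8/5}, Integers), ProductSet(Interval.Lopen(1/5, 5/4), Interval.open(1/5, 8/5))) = EmptySet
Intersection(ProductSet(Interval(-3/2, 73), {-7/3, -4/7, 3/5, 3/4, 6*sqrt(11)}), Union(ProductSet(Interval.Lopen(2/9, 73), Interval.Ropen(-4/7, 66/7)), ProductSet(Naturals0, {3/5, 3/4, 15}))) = Union(ProductSet(Interval.Lopen(2/9, 73), {-4/7, 3/5, 3/4}), ProductSet(Range(0, 74, 1), {3/5, 3/4}))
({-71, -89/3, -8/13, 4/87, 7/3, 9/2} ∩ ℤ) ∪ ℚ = ℚ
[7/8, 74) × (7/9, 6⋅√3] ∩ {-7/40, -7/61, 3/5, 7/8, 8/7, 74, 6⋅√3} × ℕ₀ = {7/8, 8/7, 6⋅√3} × {1, 2, …, 10}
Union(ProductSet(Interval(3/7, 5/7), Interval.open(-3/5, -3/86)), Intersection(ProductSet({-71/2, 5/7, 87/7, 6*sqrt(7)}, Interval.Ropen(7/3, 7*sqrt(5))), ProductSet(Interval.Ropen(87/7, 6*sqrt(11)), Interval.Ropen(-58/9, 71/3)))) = Union(ProductSet({87/7, 6*sqrt(7)}, Interval.Ropen(7/3, 7*sqrt(5))), ProductSet(Interval(3/7, 5/7), Interval.open(-3/5, -3/86)))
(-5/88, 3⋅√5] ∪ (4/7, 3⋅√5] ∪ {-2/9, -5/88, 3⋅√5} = {-2/9} ∪ [-5/88, 3⋅√5]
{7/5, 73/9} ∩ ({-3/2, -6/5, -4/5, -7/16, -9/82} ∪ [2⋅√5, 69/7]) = {73/9}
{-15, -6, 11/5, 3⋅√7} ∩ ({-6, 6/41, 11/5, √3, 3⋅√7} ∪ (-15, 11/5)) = {-6, 11/5, 3⋅√7}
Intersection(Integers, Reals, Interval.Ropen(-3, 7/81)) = Range(-3, 1, 1)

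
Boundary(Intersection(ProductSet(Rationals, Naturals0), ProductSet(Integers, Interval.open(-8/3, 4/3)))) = ProductSet(Integers, Range(0, 2, 1))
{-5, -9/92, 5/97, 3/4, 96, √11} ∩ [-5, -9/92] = {-5, -9/92}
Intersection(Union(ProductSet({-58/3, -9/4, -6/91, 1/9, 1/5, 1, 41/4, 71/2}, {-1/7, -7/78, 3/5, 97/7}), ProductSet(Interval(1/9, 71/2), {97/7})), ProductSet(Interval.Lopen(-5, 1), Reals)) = Union(ProductSet({-9/4, -6/91, 1/9, 1/5, 1}, {-1/7, -7/78, 3/5, 97/7}), ProductSet(Interval(1/9, 1), {97/7}))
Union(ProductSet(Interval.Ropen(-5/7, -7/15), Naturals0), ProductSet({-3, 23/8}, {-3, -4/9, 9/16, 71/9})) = Union(ProductSet({-3, 23/8}, {-3, -4/9, 9/16, 71/9}), ProductSet(Interval.Ropen(-5/7, -7/15), Naturals0))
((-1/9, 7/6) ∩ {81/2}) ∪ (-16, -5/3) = (-16, -5/3)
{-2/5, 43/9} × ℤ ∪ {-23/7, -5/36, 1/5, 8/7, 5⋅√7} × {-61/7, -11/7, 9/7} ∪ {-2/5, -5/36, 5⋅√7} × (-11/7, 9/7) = ({-2/5, 43/9} × ℤ) ∪ ({-2/5, -5/36, 5⋅√7} × (-11/7, 9/7)) ∪ ({-23/7, -5/36, 1/5, 8/7, 5⋅√7} × {-61/7, -11/7, 9/7})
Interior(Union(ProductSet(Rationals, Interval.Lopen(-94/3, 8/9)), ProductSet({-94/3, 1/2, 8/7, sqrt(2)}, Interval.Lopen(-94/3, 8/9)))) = EmptySet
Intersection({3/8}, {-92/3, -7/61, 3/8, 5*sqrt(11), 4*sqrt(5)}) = {3/8}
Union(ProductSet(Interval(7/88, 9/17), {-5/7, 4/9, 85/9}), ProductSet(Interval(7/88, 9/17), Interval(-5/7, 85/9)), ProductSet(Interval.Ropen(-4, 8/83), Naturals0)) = Union(ProductSet(Interval.Ropen(-4, 8/83), Naturals0), ProductSet(Interval(7/88, 9/17), Interval(-5/7, 85/9)))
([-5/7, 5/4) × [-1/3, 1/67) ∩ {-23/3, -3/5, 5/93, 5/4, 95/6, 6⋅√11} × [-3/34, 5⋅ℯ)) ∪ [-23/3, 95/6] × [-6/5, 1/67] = [-23/3, 95/6] × [-6/5, 1/67]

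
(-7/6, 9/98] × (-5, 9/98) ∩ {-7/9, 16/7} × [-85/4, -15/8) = {-7/9} × (-5, -15/8)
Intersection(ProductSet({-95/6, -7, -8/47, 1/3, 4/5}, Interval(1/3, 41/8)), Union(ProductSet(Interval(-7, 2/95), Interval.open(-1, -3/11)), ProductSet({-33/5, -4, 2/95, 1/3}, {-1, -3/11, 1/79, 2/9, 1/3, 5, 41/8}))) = ProductSet({1/3}, {1/3, 5, 41/8})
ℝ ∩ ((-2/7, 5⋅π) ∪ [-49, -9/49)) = [-49, 5⋅π)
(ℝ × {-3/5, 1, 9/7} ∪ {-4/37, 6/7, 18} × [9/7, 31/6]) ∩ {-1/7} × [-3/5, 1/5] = {-1/7} × {-3/5}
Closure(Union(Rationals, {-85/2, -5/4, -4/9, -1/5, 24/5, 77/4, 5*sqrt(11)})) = Reals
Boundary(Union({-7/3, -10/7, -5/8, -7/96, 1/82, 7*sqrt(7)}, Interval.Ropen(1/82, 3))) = {-7/3, -10/7, -5/8, -7/96, 1/82, 3, 7*sqrt(7)}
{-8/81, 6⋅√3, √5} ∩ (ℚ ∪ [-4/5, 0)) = {-8/81}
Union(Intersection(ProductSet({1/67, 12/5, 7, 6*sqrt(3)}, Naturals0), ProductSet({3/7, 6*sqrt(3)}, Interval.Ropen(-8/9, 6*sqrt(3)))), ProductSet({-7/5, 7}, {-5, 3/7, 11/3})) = Union(ProductSet({6*sqrt(3)}, Range(0, 11, 1)), ProductSet({-7/5, 7}, {-5, 3/7, 11/3}))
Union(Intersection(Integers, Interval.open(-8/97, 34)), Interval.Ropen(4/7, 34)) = Union(Interval.Ropen(4/7, 34), Range(0, 34, 1))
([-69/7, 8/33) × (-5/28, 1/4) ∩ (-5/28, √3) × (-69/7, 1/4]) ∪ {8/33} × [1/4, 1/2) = ({8/33} × [1/4, 1/2)) ∪ ((-5/28, 8/33) × (-5/28, 1/4))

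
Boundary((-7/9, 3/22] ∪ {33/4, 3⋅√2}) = {-7/9, 3/22, 33/4, 3⋅√2}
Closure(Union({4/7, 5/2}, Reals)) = Reals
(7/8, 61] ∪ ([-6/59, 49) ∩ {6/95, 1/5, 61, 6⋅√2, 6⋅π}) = {6/95, 1/5} ∪ (7/8, 61]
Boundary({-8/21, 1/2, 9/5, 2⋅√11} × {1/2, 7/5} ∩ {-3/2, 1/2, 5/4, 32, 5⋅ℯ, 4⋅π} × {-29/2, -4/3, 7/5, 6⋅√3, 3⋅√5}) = {1/2} × {7/5}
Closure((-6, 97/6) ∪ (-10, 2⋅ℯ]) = [-10, 97/6]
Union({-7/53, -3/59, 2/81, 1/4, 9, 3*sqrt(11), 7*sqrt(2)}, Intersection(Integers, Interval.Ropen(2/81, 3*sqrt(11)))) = Union({-7/53, -3/59, 2/81, 1/4, 3*sqrt(11), 7*sqrt(2)}, Range(1, 10, 1))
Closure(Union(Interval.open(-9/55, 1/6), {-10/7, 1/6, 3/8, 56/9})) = Union({-10/7, 3/8, 56/9}, Interval(-9/55, 1/6))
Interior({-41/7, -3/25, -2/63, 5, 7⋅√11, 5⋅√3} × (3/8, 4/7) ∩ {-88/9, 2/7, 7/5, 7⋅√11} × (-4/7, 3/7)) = ∅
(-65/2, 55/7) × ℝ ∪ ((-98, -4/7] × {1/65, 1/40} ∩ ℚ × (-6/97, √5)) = ((-65/2, 55/7) × ℝ) ∪ ((ℚ ∩ (-98, -4/7]) × {1/65, 1/40})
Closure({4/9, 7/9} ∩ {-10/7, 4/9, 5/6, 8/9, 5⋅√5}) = {4/9}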